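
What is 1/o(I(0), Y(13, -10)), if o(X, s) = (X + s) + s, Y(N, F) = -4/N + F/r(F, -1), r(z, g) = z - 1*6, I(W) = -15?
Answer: -52/747 ≈ -0.069612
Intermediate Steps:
r(z, g) = -6 + z (r(z, g) = z - 6 = -6 + z)
Y(N, F) = -4/N + F/(-6 + F)
o(X, s) = X + 2*s
1/o(I(0), Y(13, -10)) = 1/(-15 + 2*(-4/13 - 10/(-6 - 10))) = 1/(-15 + 2*(-4*1/13 - 10/(-16))) = 1/(-15 + 2*(-4/13 - 10*(-1/16))) = 1/(-15 + 2*(-4/13 + 5/8)) = 1/(-15 + 2*(33/104)) = 1/(-15 + 33/52) = 1/(-747/52) = -52/747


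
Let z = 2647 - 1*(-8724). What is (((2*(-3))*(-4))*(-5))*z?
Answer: -1364520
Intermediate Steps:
z = 11371 (z = 2647 + 8724 = 11371)
(((2*(-3))*(-4))*(-5))*z = (((2*(-3))*(-4))*(-5))*11371 = (-6*(-4)*(-5))*11371 = (24*(-5))*11371 = -120*11371 = -1364520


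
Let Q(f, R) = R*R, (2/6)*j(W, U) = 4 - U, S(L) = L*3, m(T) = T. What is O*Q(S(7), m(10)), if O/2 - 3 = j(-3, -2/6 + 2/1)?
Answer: 2000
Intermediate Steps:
S(L) = 3*L
j(W, U) = 12 - 3*U (j(W, U) = 3*(4 - U) = 12 - 3*U)
O = 20 (O = 6 + 2*(12 - 3*(-2/6 + 2/1)) = 6 + 2*(12 - 3*(-2*1/6 + 2*1)) = 6 + 2*(12 - 3*(-1/3 + 2)) = 6 + 2*(12 - 3*5/3) = 6 + 2*(12 - 5) = 6 + 2*7 = 6 + 14 = 20)
Q(f, R) = R**2
O*Q(S(7), m(10)) = 20*10**2 = 20*100 = 2000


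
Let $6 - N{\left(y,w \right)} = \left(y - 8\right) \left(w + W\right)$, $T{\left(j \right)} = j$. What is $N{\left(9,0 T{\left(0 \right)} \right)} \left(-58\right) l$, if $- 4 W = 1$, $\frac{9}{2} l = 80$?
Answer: $- \frac{58000}{9} \approx -6444.4$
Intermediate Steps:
$l = \frac{160}{9}$ ($l = \frac{2}{9} \cdot 80 = \frac{160}{9} \approx 17.778$)
$W = - \frac{1}{4}$ ($W = \left(- \frac{1}{4}\right) 1 = - \frac{1}{4} \approx -0.25$)
$N{\left(y,w \right)} = 6 - \left(-8 + y\right) \left(- \frac{1}{4} + w\right)$ ($N{\left(y,w \right)} = 6 - \left(y - 8\right) \left(w - \frac{1}{4}\right) = 6 - \left(-8 + y\right) \left(- \frac{1}{4} + w\right)$)
$N{\left(9,0 T{\left(0 \right)} \right)} \left(-58\right) l = \left(4 + 8 \cdot 0 \cdot 0 + \frac{1}{4} \cdot 9 - 0 \cdot 0 \cdot 9\right) \left(-58\right) \frac{160}{9} = \left(4 + 8 \cdot 0 + \frac{9}{4} - 0 \cdot 9\right) \left(-58\right) \frac{160}{9} = \left(4 + 0 + \frac{9}{4} + 0\right) \left(-58\right) \frac{160}{9} = \frac{25}{4} \left(-58\right) \frac{160}{9} = \left(- \frac{725}{2}\right) \frac{160}{9} = - \frac{58000}{9}$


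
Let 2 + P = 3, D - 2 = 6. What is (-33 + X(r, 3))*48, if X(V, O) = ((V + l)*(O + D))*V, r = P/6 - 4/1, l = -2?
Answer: 30668/3 ≈ 10223.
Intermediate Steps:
D = 8 (D = 2 + 6 = 8)
P = 1 (P = -2 + 3 = 1)
r = -23/6 (r = 1/6 - 4/1 = 1*(1/6) - 4*1 = 1/6 - 4 = -23/6 ≈ -3.8333)
X(V, O) = V*(-2 + V)*(8 + O) (X(V, O) = ((V - 2)*(O + 8))*V = ((-2 + V)*(8 + O))*V = V*(-2 + V)*(8 + O))
(-33 + X(r, 3))*48 = (-33 - 23*(-16 - 2*3 + 8*(-23/6) + 3*(-23/6))/6)*48 = (-33 - 23*(-16 - 6 - 92/3 - 23/2)/6)*48 = (-33 - 23/6*(-385/6))*48 = (-33 + 8855/36)*48 = (7667/36)*48 = 30668/3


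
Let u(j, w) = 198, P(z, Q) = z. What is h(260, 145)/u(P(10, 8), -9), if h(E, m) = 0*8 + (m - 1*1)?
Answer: 8/11 ≈ 0.72727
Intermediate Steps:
h(E, m) = -1 + m (h(E, m) = 0 + (m - 1) = 0 + (-1 + m) = -1 + m)
h(260, 145)/u(P(10, 8), -9) = (-1 + 145)/198 = 144*(1/198) = 8/11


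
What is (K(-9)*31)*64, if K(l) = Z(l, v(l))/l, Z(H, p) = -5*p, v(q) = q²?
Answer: 89280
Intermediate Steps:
K(l) = -5*l (K(l) = (-5*l²)/l = -5*l)
(K(-9)*31)*64 = (-5*(-9)*31)*64 = (45*31)*64 = 1395*64 = 89280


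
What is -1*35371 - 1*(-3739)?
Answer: -31632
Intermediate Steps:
-1*35371 - 1*(-3739) = -35371 + 3739 = -31632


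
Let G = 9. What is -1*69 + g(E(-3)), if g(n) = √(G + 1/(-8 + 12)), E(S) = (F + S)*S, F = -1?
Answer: -69 + √37/2 ≈ -65.959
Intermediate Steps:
E(S) = S*(-1 + S) (E(S) = (-1 + S)*S = S*(-1 + S))
g(n) = √37/2 (g(n) = √(9 + 1/(-8 + 12)) = √(9 + 1/4) = √(9 + ¼) = √(37/4) = √37/2)
-1*69 + g(E(-3)) = -1*69 + √37/2 = -69 + √37/2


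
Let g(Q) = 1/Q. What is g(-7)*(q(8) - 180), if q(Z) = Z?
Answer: 172/7 ≈ 24.571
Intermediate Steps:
g(-7)*(q(8) - 180) = (8 - 180)/(-7) = -1/7*(-172) = 172/7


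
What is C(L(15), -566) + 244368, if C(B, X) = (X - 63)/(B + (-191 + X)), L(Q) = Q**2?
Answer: 130004405/532 ≈ 2.4437e+5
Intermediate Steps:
C(B, X) = (-63 + X)/(-191 + B + X)
C(L(15), -566) + 244368 = (-63 - 566)/(-191 + 15**2 - 566) + 244368 = -629/(-191 + 225 - 566) + 244368 = -629/(-532) + 244368 = -1/532*(-629) + 244368 = 629/532 + 244368 = 130004405/532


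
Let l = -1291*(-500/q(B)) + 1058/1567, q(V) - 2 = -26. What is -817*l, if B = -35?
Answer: 206593382309/9402 ≈ 2.1973e+7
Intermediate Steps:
q(V) = -24 (q(V) = 2 - 26 = -24)
l = -252868277/9402 (l = -1291/((-24/(-500))) + 1058/1567 = -1291/((-24*(-1/500))) + 1058*(1/1567) = -1291/6/125 + 1058/1567 = -1291*125/6 + 1058/1567 = -161375/6 + 1058/1567 = -252868277/9402 ≈ -26895.)
-817*l = -817*(-252868277/9402) = 206593382309/9402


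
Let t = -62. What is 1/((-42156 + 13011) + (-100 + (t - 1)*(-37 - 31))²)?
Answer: 1/17476711 ≈ 5.7219e-8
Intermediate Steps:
1/((-42156 + 13011) + (-100 + (t - 1)*(-37 - 31))²) = 1/((-42156 + 13011) + (-100 + (-62 - 1)*(-37 - 31))²) = 1/(-29145 + (-100 - 63*(-68))²) = 1/(-29145 + (-100 + 4284)²) = 1/(-29145 + 4184²) = 1/(-29145 + 17505856) = 1/17476711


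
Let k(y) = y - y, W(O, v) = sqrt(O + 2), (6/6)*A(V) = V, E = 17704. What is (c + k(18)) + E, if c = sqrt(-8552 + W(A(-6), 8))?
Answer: 17704 + sqrt(-8552 + 2*I) ≈ 17704.0 + 92.477*I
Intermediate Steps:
A(V) = V
W(O, v) = sqrt(2 + O)
k(y) = 0
c = sqrt(-8552 + 2*I) (c = sqrt(-8552 + sqrt(2 - 6)) = sqrt(-8552 + sqrt(-4)) = sqrt(-8552 + 2*I) ≈ 0.011 + 92.477*I)
(c + k(18)) + E = (sqrt(-8552 + 2*I) + 0) + 17704 = sqrt(-8552 + 2*I) + 17704 = 17704 + sqrt(-8552 + 2*I)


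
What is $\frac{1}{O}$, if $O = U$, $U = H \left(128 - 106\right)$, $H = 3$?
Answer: $\frac{1}{66} \approx 0.015152$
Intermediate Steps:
$U = 66$ ($U = 3 \left(128 - 106\right) = 3 \cdot 22 = 66$)
$O = 66$
$\frac{1}{O} = \frac{1}{66}$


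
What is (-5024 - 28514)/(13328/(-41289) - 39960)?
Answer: 692375241/824960884 ≈ 0.83928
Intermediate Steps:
(-5024 - 28514)/(13328/(-41289) - 39960) = -33538/(13328*(-1/41289) - 39960) = -33538/(-13328/41289 - 39960) = -33538/(-1649921768/41289) = -33538*(-41289/1649921768) = 692375241/824960884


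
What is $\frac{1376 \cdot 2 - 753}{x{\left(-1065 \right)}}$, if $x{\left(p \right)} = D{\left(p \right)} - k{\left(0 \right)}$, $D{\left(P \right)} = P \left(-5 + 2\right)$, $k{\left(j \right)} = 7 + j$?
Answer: $\frac{1999}{3188} \approx 0.62704$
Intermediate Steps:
$D{\left(P \right)} = - 3 P$ ($D{\left(P \right)} = P \left(-3\right) = - 3 P$)
$x{\left(p \right)} = -7 - 3 p$ ($x{\left(p \right)} = - 3 p - \left(7 + 0\right) = - 3 p - 7 = -7 - 3 p$)
$\frac{1376 \cdot 2 - 753}{x{\left(-1065 \right)}} = \frac{1376 \cdot 2 - 753}{-7 - -3195} = \frac{2752 - 753}{-7 + 3195} = \frac{1999}{3188}$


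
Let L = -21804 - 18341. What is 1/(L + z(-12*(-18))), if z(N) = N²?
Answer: 1/6511 ≈ 0.00015359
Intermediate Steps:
L = -40145
1/(L + z(-12*(-18))) = 1/(-40145 + (-12*(-18))²) = 1/(-40145 + 216²) = 1/(-40145 + 46656) = 1/6511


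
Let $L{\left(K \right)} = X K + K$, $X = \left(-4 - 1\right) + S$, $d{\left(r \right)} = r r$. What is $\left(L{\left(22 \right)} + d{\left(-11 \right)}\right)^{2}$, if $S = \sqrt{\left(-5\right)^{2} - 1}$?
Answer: $12705 + 2904 \sqrt{6} \approx 19818.0$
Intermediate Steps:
$d{\left(r \right)} = r^{2}$
$S = 2 \sqrt{6}$ ($S = \sqrt{25 - 1} = \sqrt{24} = 2 \sqrt{6} \approx 4.899$)
$X = -5 + 2 \sqrt{6}$ ($X = \left(-4 - 1\right) + 2 \sqrt{6} = -5 + 2 \sqrt{6} \approx -0.10102$)
$L{\left(K \right)} = K + K \left(-5 + 2 \sqrt{6}\right)$ ($L{\left(K \right)} = \left(-5 + 2 \sqrt{6}\right) K + K = K \left(-5 + 2 \sqrt{6}\right) + K = K + K \left(-5 + 2 \sqrt{6}\right)$)
$\left(L{\left(22 \right)} + d{\left(-11 \right)}\right)^{2} = \left(2 \cdot 22 \left(-2 + \sqrt{6}\right) + \left(-11\right)^{2}\right)^{2} = \left(\left(-88 + 44 \sqrt{6}\right) + 121\right)^{2} = \left(33 + 44 \sqrt{6}\right)^{2}$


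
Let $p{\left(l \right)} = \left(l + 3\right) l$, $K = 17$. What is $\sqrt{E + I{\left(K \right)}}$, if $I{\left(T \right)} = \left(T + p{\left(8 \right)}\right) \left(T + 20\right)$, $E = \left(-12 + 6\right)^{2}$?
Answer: $\sqrt{3921} \approx 62.618$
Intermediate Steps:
$E = 36$ ($E = \left(-6\right)^{2} = 36$)
$p{\left(l \right)} = l \left(3 + l\right)$ ($p{\left(l \right)} = \left(3 + l\right) l = l \left(3 + l\right)$)
$I{\left(T \right)} = \left(20 + T\right) \left(88 + T\right)$ ($I{\left(T \right)} = \left(T + 8 \left(3 + 8\right)\right) \left(T + 20\right) = \left(T + 8 \cdot 11\right) \left(20 + T\right) = \left(T + 88\right) \left(20 + T\right) = \left(88 + T\right) \left(20 + T\right) = \left(20 + T\right) \left(88 + T\right)$)
$\sqrt{E + I{\left(K \right)}} = \sqrt{36 + \left(1760 + 17^{2} + 108 \cdot 17\right)} = \sqrt{36 + \left(1760 + 289 + 1836\right)} = \sqrt{36 + 3885} = \sqrt{3921}$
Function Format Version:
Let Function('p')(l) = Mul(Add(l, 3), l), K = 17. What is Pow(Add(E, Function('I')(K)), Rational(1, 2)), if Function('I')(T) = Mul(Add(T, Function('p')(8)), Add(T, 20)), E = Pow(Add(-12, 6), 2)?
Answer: Pow(3921, Rational(1, 2)) ≈ 62.618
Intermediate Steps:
E = 36 (E = Pow(-6, 2) = 36)
Function('p')(l) = Mul(l, Add(3, l)) (Function('p')(l) = Mul(Add(3, l), l) = Mul(l, Add(3, l)))
Function('I')(T) = Mul(Add(20, T), Add(88, T)) (Function('I')(T) = Mul(Add(T, Mul(8, Add(3, 8))), Add(T, 20)) = Mul(Add(T, Mul(8, 11)), Add(20, T)) = Mul(Add(T, 88), Add(20, T)) = Mul(Add(88, T), Add(20, T)) = Mul(Add(20, T), Add(88, T)))
Pow(Add(E, Function('I')(K)), Rational(1, 2)) = Pow(Add(36, Add(1760, Pow(17, 2), Mul(108, 17))), Rational(1, 2)) = Pow(Add(36, Add(1760, 289, 1836)), Rational(1, 2)) = Pow(Add(36, 3885), Rational(1, 2)) = Pow(3921, Rational(1, 2))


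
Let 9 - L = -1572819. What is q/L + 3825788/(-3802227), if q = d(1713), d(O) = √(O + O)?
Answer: -3825788/3802227 + √3426/1572828 ≈ -1.0062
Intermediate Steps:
L = 1572828 (L = 9 - 1*(-1572819) = 9 + 1572819 = 1572828)
d(O) = √2*√O (d(O) = √(2*O) = √2*√O)
q = √3426 (q = √2*√1713 = √3426 ≈ 58.532)
q/L + 3825788/(-3802227) = √3426/1572828 + 3825788/(-3802227) = √3426*(1/1572828) + 3825788*(-1/3802227) = √3426/1572828 - 3825788/3802227 = -3825788/3802227 + √3426/1572828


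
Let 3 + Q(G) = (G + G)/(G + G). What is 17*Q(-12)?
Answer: -34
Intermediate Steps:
Q(G) = -2 (Q(G) = -3 + (G + G)/(G + G) = -3 + (2*G)/((2*G)) = -3 + (2*G)*(1/(2*G)) = -3 + 1 = -2)
17*Q(-12) = 17*(-2) = -34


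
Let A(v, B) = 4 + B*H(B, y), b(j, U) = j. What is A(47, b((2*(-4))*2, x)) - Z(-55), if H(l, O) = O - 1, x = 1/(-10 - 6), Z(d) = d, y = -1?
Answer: 91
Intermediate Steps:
x = -1/16 (x = 1/(-16) = -1/16 ≈ -0.062500)
H(l, O) = -1 + O
A(v, B) = 4 - 2*B (A(v, B) = 4 + B*(-1 - 1) = 4 + B*(-2) = 4 - 2*B)
A(47, b((2*(-4))*2, x)) - Z(-55) = (4 - 2*2*(-4)*2) - 1*(-55) = (4 - (-16)*2) + 55 = (4 - 2*(-16)) + 55 = (4 + 32) + 55 = 36 + 55 = 91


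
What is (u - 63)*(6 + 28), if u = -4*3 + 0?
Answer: -2550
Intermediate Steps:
u = -12 (u = -12 + 0 = -12)
(u - 63)*(6 + 28) = (-12 - 63)*(6 + 28) = -75*34 = -2550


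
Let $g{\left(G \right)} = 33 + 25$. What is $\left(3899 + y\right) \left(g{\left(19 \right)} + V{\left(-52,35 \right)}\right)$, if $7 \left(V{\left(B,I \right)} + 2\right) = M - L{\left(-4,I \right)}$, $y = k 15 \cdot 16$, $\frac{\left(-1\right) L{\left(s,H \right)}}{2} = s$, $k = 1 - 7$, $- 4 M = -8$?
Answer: $\frac{949174}{7} \approx 1.356 \cdot 10^{5}$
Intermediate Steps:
$M = 2$ ($M = \left(- \frac{1}{4}\right) \left(-8\right) = 2$)
$k = -6$ ($k = 1 - 7 = -6$)
$L{\left(s,H \right)} = - 2 s$
$y = -1440$ ($y = \left(-6\right) 15 \cdot 16 = \left(-90\right) 16 = -1440$)
$g{\left(G \right)} = 58$
$V{\left(B,I \right)} = - \frac{20}{7}$ ($V{\left(B,I \right)} = -2 + \frac{2 - \left(-2\right) \left(-4\right)}{7} = -2 + \frac{2 - 8}{7} = -2 + \frac{1}{7} \left(-6\right) = -2 - \frac{6}{7} = - \frac{20}{7}$)
$\left(3899 + y\right) \left(g{\left(19 \right)} + V{\left(-52,35 \right)}\right) = \left(3899 - 1440\right) \left(58 - \frac{20}{7}\right) = 2459 \cdot \frac{386}{7} = \frac{949174}{7}$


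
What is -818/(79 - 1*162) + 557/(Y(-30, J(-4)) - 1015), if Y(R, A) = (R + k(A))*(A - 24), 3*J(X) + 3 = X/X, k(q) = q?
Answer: 1487407/193141 ≈ 7.7011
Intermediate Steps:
J(X) = -2/3 (J(X) = -1 + (X/X)/3 = -1 + (1/3)*1 = -1 + 1/3 = -2/3)
Y(R, A) = (-24 + A)*(A + R) (Y(R, A) = (R + A)*(A - 24) = (A + R)*(-24 + A) = (-24 + A)*(A + R))
-818/(79 - 1*162) + 557/(Y(-30, J(-4)) - 1015) = -818/(79 - 1*162) + 557/(((-2/3)**2 - 24*(-2/3) - 24*(-30) - 2/3*(-30)) - 1015) = -818/(79 - 162) + 557/((4/9 + 16 + 720 + 20) - 1015) = -818/(-83) + 557/(6808/9 - 1015) = -818*(-1/83) + 557/(-2327/9) = 818/83 + 557*(-9/2327) = 818/83 - 5013/2327 = 1487407/193141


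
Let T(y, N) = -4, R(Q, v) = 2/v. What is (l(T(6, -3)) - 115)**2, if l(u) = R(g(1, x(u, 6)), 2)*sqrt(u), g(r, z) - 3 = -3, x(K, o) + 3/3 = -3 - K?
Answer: 13221 - 460*I ≈ 13221.0 - 460.0*I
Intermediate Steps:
x(K, o) = -4 - K (x(K, o) = -1 + (-3 - K) = -4 - K)
g(r, z) = 0 (g(r, z) = 3 - 3 = 0)
l(u) = sqrt(u) (l(u) = (2/2)*sqrt(u) = (2*(1/2))*sqrt(u) = 1*sqrt(u) = sqrt(u))
(l(T(6, -3)) - 115)**2 = (sqrt(-4) - 115)**2 = (2*I - 115)**2 = (-115 + 2*I)**2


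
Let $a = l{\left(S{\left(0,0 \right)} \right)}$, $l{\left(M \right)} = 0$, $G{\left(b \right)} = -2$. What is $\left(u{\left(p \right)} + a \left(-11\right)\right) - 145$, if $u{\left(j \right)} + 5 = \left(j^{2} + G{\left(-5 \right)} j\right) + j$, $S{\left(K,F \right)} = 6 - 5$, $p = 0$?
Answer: $-150$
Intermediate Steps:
$S{\left(K,F \right)} = 1$
$a = 0$
$u{\left(j \right)} = -5 + j^{2} - j$ ($u{\left(j \right)} = -5 + \left(\left(j^{2} - 2 j\right) + j\right) = -5 + \left(j^{2} - j\right) = -5 + j^{2} - j$)
$\left(u{\left(p \right)} + a \left(-11\right)\right) - 145 = \left(\left(-5 + 0^{2} - 0\right) + 0 \left(-11\right)\right) - 145 = \left(\left(-5 + 0 + 0\right) + 0\right) - 145 = \left(-5 + 0\right) - 145 = -5 - 145 = -150$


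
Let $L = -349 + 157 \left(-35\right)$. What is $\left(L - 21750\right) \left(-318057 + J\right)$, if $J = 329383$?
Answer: $-312529644$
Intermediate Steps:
$L = -5844$ ($L = -349 - 5495 = -5844$)
$\left(L - 21750\right) \left(-318057 + J\right) = \left(-5844 - 21750\right) \left(-318057 + 329383\right) = \left(-27594\right) 11326 = -312529644$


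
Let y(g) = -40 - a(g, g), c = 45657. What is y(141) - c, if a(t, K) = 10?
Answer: -45707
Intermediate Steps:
y(g) = -50 (y(g) = -40 - 1*10 = -40 - 10 = -50)
y(141) - c = -50 - 1*45657 = -50 - 45657 = -45707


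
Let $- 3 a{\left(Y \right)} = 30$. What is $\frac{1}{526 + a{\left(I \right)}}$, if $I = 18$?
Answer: $\frac{1}{516} \approx 0.001938$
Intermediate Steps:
$a{\left(Y \right)} = -10$ ($a{\left(Y \right)} = \left(- \frac{1}{3}\right) 30 = -10$)
$\frac{1}{526 + a{\left(I \right)}} = \frac{1}{526 - 10} = \frac{1}{516}$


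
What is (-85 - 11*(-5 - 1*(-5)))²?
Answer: 7225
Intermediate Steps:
(-85 - 11*(-5 - 1*(-5)))² = (-85 - 11*(-5 + 5))² = (-85 - 11*0)² = (-85 + 0)² = (-85)² = 7225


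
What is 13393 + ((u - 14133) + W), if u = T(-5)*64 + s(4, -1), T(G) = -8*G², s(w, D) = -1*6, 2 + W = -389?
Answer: -13937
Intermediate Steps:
W = -391 (W = -2 - 389 = -391)
s(w, D) = -6
u = -12806 (u = -8*(-5)²*64 - 6 = -8*25*64 - 6 = -200*64 - 6 = -12800 - 6 = -12806)
13393 + ((u - 14133) + W) = 13393 + ((-12806 - 14133) - 391) = 13393 + (-26939 - 391) = 13393 - 27330 = -13937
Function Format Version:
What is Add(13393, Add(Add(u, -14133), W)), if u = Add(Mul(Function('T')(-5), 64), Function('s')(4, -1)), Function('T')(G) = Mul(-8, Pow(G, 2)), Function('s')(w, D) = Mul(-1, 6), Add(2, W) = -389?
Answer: -13937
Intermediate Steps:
W = -391 (W = Add(-2, -389) = -391)
Function('s')(w, D) = -6
u = -12806 (u = Add(Mul(Mul(-8, Pow(-5, 2)), 64), -6) = Add(Mul(Mul(-8, 25), 64), -6) = Add(Mul(-200, 64), -6) = Add(-12800, -6) = -12806)
Add(13393, Add(Add(u, -14133), W)) = Add(13393, Add(Add(-12806, -14133), -391)) = Add(13393, Add(-26939, -391)) = Add(13393, -27330) = -13937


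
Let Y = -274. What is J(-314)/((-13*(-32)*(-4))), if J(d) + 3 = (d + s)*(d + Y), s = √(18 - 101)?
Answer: -184629/1664 + 147*I*√83/416 ≈ -110.95 + 3.2193*I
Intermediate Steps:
s = I*√83 (s = √(-83) = I*√83 ≈ 9.1104*I)
J(d) = -3 + (-274 + d)*(d + I*√83) (J(d) = -3 + (d + I*√83)*(d - 274) = -3 + (d + I*√83)*(-274 + d) = -3 + (-274 + d)*(d + I*√83))
J(-314)/((-13*(-32)*(-4))) = (-3 + (-314)² - 274*(-314) - 274*I*√83 + I*(-314)*√83)/((-13*(-32)*(-4))) = (-3 + 98596 + 86036 - 274*I*√83 - 314*I*√83)/((416*(-4))) = (184629 - 588*I*√83)/(-1664) = (184629 - 588*I*√83)*(-1/1664) = -184629/1664 + 147*I*√83/416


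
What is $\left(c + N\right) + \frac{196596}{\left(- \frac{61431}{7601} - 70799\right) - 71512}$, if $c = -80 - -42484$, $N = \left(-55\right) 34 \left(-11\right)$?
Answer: $\frac{11353620378152}{180294557} \approx 62973.0$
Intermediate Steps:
$N = 20570$ ($N = \left(-1870\right) \left(-11\right) = 20570$)
$c = 42404$ ($c = -80 + 42484 = 42404$)
$\left(c + N\right) + \frac{196596}{\left(- \frac{61431}{7601} - 70799\right) - 71512} = \left(42404 + 20570\right) + \frac{196596}{\left(- \frac{61431}{7601} - 70799\right) - 71512} = 62974 + \frac{196596}{\left(\left(-61431\right) \frac{1}{7601} - 70799\right) - 71512} = 62974 + \frac{196596}{\left(- \frac{61431}{7601} - 70799\right) - 71512} = 62974 + \frac{196596}{- \frac{538204630}{7601} - 71512} = 62974 + \frac{196596}{- \frac{1081767342}{7601}} = 62974 + 196596 \left(- \frac{7601}{1081767342}\right) = 62974 - \frac{249054366}{180294557} = \frac{11353620378152}{180294557}$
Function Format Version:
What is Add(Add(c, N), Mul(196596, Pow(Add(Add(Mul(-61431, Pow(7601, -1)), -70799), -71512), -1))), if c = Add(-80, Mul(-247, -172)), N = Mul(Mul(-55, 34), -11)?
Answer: Rational(11353620378152, 180294557) ≈ 62973.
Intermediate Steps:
N = 20570 (N = Mul(-1870, -11) = 20570)
c = 42404 (c = Add(-80, 42484) = 42404)
Add(Add(c, N), Mul(196596, Pow(Add(Add(Mul(-61431, Pow(7601, -1)), -70799), -71512), -1))) = Add(Add(42404, 20570), Mul(196596, Pow(Add(Add(Mul(-61431, Pow(7601, -1)), -70799), -71512), -1))) = Add(62974, Mul(196596, Pow(Add(Add(Mul(-61431, Rational(1, 7601)), -70799), -71512), -1))) = Add(62974, Mul(196596, Pow(Add(Add(Rational(-61431, 7601), -70799), -71512), -1))) = Add(62974, Mul(196596, Pow(Add(Rational(-538204630, 7601), -71512), -1))) = Add(62974, Mul(196596, Pow(Rational(-1081767342, 7601), -1))) = Add(62974, Mul(196596, Rational(-7601, 1081767342))) = Add(62974, Rational(-249054366, 180294557)) = Rational(11353620378152, 180294557)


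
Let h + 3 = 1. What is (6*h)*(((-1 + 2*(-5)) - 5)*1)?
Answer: 192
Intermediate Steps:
h = -2 (h = -3 + 1 = -2)
(6*h)*(((-1 + 2*(-5)) - 5)*1) = (6*(-2))*(((-1 + 2*(-5)) - 5)*1) = -12*((-1 - 10) - 5) = -12*(-11 - 5) = -(-192) = -12*(-16) = 192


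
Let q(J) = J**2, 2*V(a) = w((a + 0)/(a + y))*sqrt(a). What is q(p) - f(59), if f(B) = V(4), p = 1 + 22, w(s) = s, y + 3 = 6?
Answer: 3699/7 ≈ 528.43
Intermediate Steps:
y = 3 (y = -3 + 6 = 3)
p = 23
V(a) = a**(3/2)/(2*(3 + a)) (V(a) = (((a + 0)/(a + 3))*sqrt(a))/2 = ((a/(3 + a))*sqrt(a))/2 = (a**(3/2)/(3 + a))/2 = a**(3/2)/(2*(3 + a)))
f(B) = 4/7 (f(B) = 4**(3/2)/(2*(3 + 4)) = (1/2)*8/7 = (1/2)*8*(1/7) = 4/7)
q(p) - f(59) = 23**2 - 1*4/7 = 529 - 4/7 = 3699/7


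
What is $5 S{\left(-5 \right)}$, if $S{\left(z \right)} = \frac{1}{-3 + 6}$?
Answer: $\frac{5}{3} \approx 1.6667$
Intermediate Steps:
$S{\left(z \right)} = \frac{1}{3}$
$5 S{\left(-5 \right)} = 5 \cdot \frac{1}{3} = \frac{5}{3}$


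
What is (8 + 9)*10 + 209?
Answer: 379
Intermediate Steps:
(8 + 9)*10 + 209 = 17*10 + 209 = 170 + 209 = 379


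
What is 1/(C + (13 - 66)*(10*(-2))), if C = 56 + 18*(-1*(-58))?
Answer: 1/2160 ≈ 0.00046296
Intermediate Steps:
C = 1100 (C = 56 + 18*58 = 56 + 1044 = 1100)
1/(C + (13 - 66)*(10*(-2))) = 1/(1100 + (13 - 66)*(10*(-2))) = 1/(1100 - 53*(-20)) = 1/(1100 + 1060) = 1/2160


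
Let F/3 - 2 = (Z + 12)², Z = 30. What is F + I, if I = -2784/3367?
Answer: 17835582/3367 ≈ 5297.2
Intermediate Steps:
F = 5298 (F = 6 + 3*(30 + 12)² = 6 + 3*42² = 6 + 3*1764 = 6 + 5292 = 5298)
I = -2784/3367 (I = -2784*1/3367 = -2784/3367 ≈ -0.82685)
F + I = 5298 - 2784/3367 = 17835582/3367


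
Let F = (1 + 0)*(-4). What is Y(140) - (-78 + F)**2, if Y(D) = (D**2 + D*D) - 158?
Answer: 32318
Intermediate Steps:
F = -4 (F = 1*(-4) = -4)
Y(D) = -158 + 2*D**2 (Y(D) = (D**2 + D**2) - 158 = 2*D**2 - 158 = -158 + 2*D**2)
Y(140) - (-78 + F)**2 = (-158 + 2*140**2) - (-78 - 4)**2 = (-158 + 2*19600) - 1*(-82)**2 = (-158 + 39200) - 1*6724 = 39042 - 6724 = 32318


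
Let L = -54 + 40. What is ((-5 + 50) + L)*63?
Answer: 1953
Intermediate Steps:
L = -14
((-5 + 50) + L)*63 = ((-5 + 50) - 14)*63 = (45 - 14)*63 = 31*63 = 1953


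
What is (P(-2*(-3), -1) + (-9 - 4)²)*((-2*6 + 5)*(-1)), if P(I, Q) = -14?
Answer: 1085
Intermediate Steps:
(P(-2*(-3), -1) + (-9 - 4)²)*((-2*6 + 5)*(-1)) = (-14 + (-9 - 4)²)*((-2*6 + 5)*(-1)) = (-14 + (-13)²)*((-12 + 5)*(-1)) = (-14 + 169)*(-7*(-1)) = 155*7 = 1085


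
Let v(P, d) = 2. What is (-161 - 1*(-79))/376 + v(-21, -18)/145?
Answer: -5569/27260 ≈ -0.20429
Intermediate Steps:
(-161 - 1*(-79))/376 + v(-21, -18)/145 = (-161 - 1*(-79))/376 + 2/145 = (-161 + 79)*(1/376) + 2*(1/145) = -82*1/376 + 2/145 = -41/188 + 2/145 = -5569/27260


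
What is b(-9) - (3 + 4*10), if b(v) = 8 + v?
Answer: -44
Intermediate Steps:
b(-9) - (3 + 4*10) = (8 - 9) - (3 + 4*10) = -1 - (3 + 40) = -1 - 1*43 = -1 - 43 = -44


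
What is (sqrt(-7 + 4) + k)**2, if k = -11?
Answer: (11 - I*sqrt(3))**2 ≈ 118.0 - 38.105*I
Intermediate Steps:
(sqrt(-7 + 4) + k)**2 = (sqrt(-7 + 4) - 11)**2 = (sqrt(-3) - 11)**2 = (I*sqrt(3) - 11)**2 = (-11 + I*sqrt(3))**2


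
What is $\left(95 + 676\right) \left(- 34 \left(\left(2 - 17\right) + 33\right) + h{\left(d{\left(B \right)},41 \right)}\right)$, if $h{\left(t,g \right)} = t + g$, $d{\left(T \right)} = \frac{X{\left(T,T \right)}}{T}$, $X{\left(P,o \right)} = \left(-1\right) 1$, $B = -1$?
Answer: $-439470$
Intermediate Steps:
$X{\left(P,o \right)} = -1$
$d{\left(T \right)} = - \frac{1}{T}$
$h{\left(t,g \right)} = g + t$
$\left(95 + 676\right) \left(- 34 \left(\left(2 - 17\right) + 33\right) + h{\left(d{\left(B \right)},41 \right)}\right) = \left(95 + 676\right) \left(- 34 \left(\left(2 - 17\right) + 33\right) + \left(41 - \frac{1}{-1}\right)\right) = 771 \left(- 34 \left(\left(2 - 17\right) + 33\right) + \left(41 - -1\right)\right) = 771 \left(- 34 \left(-15 + 33\right) + \left(41 + 1\right)\right) = 771 \left(\left(-34\right) 18 + 42\right) = 771 \left(-612 + 42\right) = 771 \left(-570\right) = -439470$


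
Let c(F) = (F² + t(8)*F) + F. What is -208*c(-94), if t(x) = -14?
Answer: -2092064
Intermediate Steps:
c(F) = F² - 13*F (c(F) = (F² - 14*F) + F = F² - 13*F)
-208*c(-94) = -(-19552)*(-13 - 94) = -(-19552)*(-107) = -208*10058 = -2092064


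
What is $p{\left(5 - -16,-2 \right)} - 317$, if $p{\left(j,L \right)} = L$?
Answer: $-319$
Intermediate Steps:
$p{\left(5 - -16,-2 \right)} - 317 = -2 - 317 = -319$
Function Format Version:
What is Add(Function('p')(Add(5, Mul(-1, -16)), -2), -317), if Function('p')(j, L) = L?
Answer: -319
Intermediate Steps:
Add(Function('p')(Add(5, Mul(-1, -16)), -2), -317) = Add(-2, -317) = -319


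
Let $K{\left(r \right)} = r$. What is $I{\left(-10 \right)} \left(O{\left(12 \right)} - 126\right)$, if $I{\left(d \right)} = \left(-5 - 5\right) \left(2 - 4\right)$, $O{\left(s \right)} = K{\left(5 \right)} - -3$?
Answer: $-2360$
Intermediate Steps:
$O{\left(s \right)} = 8$ ($O{\left(s \right)} = 5 - -3 = 5 + 3 = 8$)
$I{\left(d \right)} = 20$ ($I{\left(d \right)} = \left(-10\right) \left(-2\right) = 20$)
$I{\left(-10 \right)} \left(O{\left(12 \right)} - 126\right) = 20 \left(8 - 126\right) = 20 \left(-118\right) = -2360$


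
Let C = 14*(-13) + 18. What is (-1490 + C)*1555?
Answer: -2571970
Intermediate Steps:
C = -164 (C = -182 + 18 = -164)
(-1490 + C)*1555 = (-1490 - 164)*1555 = -1654*1555 = -2571970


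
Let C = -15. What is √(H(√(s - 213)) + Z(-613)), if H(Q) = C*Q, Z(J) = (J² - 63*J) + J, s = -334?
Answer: √(413775 - 15*I*√547) ≈ 643.25 - 0.273*I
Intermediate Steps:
Z(J) = J² - 62*J
H(Q) = -15*Q
√(H(√(s - 213)) + Z(-613)) = √(-15*√(-334 - 213) - 613*(-62 - 613)) = √(-15*I*√547 - 613*(-675)) = √(-15*I*√547 + 413775) = √(413775 - 15*I*√547)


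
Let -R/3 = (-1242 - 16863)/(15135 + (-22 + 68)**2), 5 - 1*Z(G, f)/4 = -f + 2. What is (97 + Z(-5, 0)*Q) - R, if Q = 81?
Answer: 18387004/17251 ≈ 1065.9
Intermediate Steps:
Z(G, f) = 12 + 4*f (Z(G, f) = 20 - 4*(-f + 2) = 20 - 4*(2 - f) = 20 + (-8 + 4*f) = 12 + 4*f)
R = 54315/17251 (R = -3*(-1242 - 16863)/(15135 + (-22 + 68)**2) = -(-54315)/(15135 + 46**2) = -(-54315)/(15135 + 2116) = -(-54315)/17251 = -3*(-18105/17251) = 54315/17251 ≈ 3.1485)
(97 + Z(-5, 0)*Q) - R = (97 + (12 + 4*0)*81) - 1*54315/17251 = (97 + (12 + 0)*81) - 54315/17251 = (97 + 12*81) - 54315/17251 = (97 + 972) - 54315/17251 = 1069 - 54315/17251 = 18387004/17251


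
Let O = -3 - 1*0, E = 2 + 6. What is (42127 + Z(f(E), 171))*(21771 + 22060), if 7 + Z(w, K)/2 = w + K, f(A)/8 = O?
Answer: 1858741217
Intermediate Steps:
E = 8
O = -3 (O = -3 + 0 = -3)
f(A) = -24 (f(A) = 8*(-3) = -24)
Z(w, K) = -14 + 2*K + 2*w (Z(w, K) = -14 + 2*(w + K) = -14 + 2*(K + w) = -14 + (2*K + 2*w) = -14 + 2*K + 2*w)
(42127 + Z(f(E), 171))*(21771 + 22060) = (42127 + (-14 + 2*171 + 2*(-24)))*(21771 + 22060) = (42127 + (-14 + 342 - 48))*43831 = (42127 + 280)*43831 = 42407*43831 = 1858741217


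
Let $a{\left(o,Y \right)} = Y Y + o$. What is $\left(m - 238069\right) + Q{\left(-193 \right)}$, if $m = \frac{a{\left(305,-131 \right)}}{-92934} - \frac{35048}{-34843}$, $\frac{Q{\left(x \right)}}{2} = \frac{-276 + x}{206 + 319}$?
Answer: $- \frac{3212059224304906}{13492080675} \approx -2.3807 \cdot 10^{5}$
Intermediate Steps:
$a{\left(o,Y \right)} = o + Y^{2}$ ($a{\left(o,Y \right)} = Y^{2} + o = o + Y^{2}$)
$Q{\left(x \right)} = - \frac{184}{175} + \frac{2 x}{525}$ ($Q{\left(x \right)} = 2 \frac{-276 + x}{206 + 319} = 2 \frac{-276 + x}{525} = 2 \left(-276 + x\right) \frac{1}{525} = 2 \left(- \frac{92}{175} + \frac{x}{525}\right) = - \frac{184}{175} + \frac{2 x}{525}$)
$m = \frac{441430499}{539683227}$ ($m = \frac{305 + \left(-131\right)^{2}}{-92934} - \frac{35048}{-34843} = \left(305 + 17161\right) \left(- \frac{1}{92934}\right) - - \frac{35048}{34843} = 17466 \left(- \frac{1}{92934}\right) + \frac{35048}{34843} = - \frac{2911}{15489} + \frac{35048}{34843} = \frac{441430499}{539683227} \approx 0.81794$)
$\left(m - 238069\right) + Q{\left(-193 \right)} = \left(\frac{441430499}{539683227} - 238069\right) + \left(- \frac{184}{175} + \frac{2}{525} \left(-193\right)\right) = - \frac{128481404738164}{539683227} - \frac{134}{75} = - \frac{3212059224304906}{13492080675}$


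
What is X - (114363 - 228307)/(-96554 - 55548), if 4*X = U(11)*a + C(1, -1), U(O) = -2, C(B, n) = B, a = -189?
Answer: 28595441/304204 ≈ 94.001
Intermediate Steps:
X = 379/4 (X = (-2*(-189) + 1)/4 = (378 + 1)/4 = (¼)*379 = 379/4 ≈ 94.750)
X - (114363 - 228307)/(-96554 - 55548) = 379/4 - (114363 - 228307)/(-96554 - 55548) = 379/4 - (-113944)/(-152102) = 379/4 - (-113944)*(-1)/152102 = 379/4 - 1*56972/76051 = 379/4 - 56972/76051 = 28595441/304204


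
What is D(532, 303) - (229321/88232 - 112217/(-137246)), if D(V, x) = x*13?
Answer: 23828951467149/6054744536 ≈ 3935.6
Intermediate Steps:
D(V, x) = 13*x
D(532, 303) - (229321/88232 - 112217/(-137246)) = 13*303 - (229321/88232 - 112217/(-137246)) = 3939 - (229321*(1/88232) - 112217*(-1/137246)) = 3939 - (229321/88232 + 112217/137246) = 3939 - 1*20687260155/6054744536 = 3939 - 20687260155/6054744536 = 23828951467149/6054744536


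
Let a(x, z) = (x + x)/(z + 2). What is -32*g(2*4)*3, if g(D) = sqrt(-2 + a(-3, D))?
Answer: -96*I*sqrt(65)/5 ≈ -154.8*I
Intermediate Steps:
a(x, z) = 2*x/(2 + z) (a(x, z) = (2*x)/(2 + z) = 2*x/(2 + z))
g(D) = sqrt(-2 - 6/(2 + D)) (g(D) = sqrt(-2 + 2*(-3)/(2 + D)) = sqrt(-2 - 6/(2 + D)))
-32*g(2*4)*3 = -32*sqrt(2)*sqrt((-5 - 2*4)/(2 + 2*4))*3 = -32*sqrt(2)*sqrt((-5 - 1*8)/(2 + 8))*3 = -32*sqrt(2)*sqrt((-5 - 8)/10)*3 = -32*sqrt(2)*sqrt((1/10)*(-13))*3 = -32*sqrt(2)*sqrt(-13/10)*3 = -32*sqrt(2)*I*sqrt(130)/10*3 = -32*I*sqrt(65)/5*3 = -96*I*sqrt(65)/5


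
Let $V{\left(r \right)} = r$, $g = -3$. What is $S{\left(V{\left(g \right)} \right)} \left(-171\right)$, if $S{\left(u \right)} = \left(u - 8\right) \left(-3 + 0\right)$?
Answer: $-5643$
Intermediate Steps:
$S{\left(u \right)} = 24 - 3 u$ ($S{\left(u \right)} = \left(-8 + u\right) \left(-3\right) = 24 - 3 u$)
$S{\left(V{\left(g \right)} \right)} \left(-171\right) = \left(24 - -9\right) \left(-171\right) = \left(24 + 9\right) \left(-171\right) = 33 \left(-171\right) = -5643$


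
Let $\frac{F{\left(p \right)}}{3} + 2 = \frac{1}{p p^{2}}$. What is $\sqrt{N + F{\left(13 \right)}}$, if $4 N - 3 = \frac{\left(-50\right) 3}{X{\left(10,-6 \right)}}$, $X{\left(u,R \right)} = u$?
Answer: $\frac{i \sqrt{257010}}{169} \approx 2.9998 i$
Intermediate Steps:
$F{\left(p \right)} = -6 + \frac{3}{p^{3}}$ ($F{\left(p \right)} = -6 + \frac{3}{p p^{2}} = -6 + \frac{3}{p^{3}}$)
$N = -3$ ($N = \frac{3}{4} + \frac{\left(-50\right) 3 \cdot \frac{1}{10}}{4} = \frac{3}{4} + \frac{\left(-150\right) \frac{1}{10}}{4} = \frac{3}{4} + \frac{1}{4} \left(-15\right) = \frac{3}{4} - \frac{15}{4} = -3$)
$\sqrt{N + F{\left(13 \right)}} = \sqrt{-3 - \left(6 - \frac{3}{2197}\right)} = \sqrt{-3 + \left(-6 + 3 \cdot \frac{1}{2197}\right)} = \sqrt{-3 + \left(-6 + \frac{3}{2197}\right)} = \sqrt{-3 - \frac{13179}{2197}} = \sqrt{- \frac{19770}{2197}} = \frac{i \sqrt{257010}}{169}$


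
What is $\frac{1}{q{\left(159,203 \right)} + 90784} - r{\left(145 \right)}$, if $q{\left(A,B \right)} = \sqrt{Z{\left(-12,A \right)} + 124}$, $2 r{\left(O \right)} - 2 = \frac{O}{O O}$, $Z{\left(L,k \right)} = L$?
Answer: $- \frac{149894901559}{149381438610} - \frac{\sqrt{7}}{2060433636} \approx -1.0034$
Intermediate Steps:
$r{\left(O \right)} = 1 + \frac{1}{2 O}$ ($r{\left(O \right)} = 1 + \frac{O \frac{1}{O O}}{2} = 1 + \frac{O \frac{1}{O^{2}}}{2} = 1 + \frac{1}{2 O}$)
$q{\left(A,B \right)} = 4 \sqrt{7}$ ($q{\left(A,B \right)} = \sqrt{-12 + 124} = \sqrt{112} = 4 \sqrt{7}$)
$\frac{1}{q{\left(159,203 \right)} + 90784} - r{\left(145 \right)} = \frac{1}{4 \sqrt{7} + 90784} - \frac{\frac{1}{2} + 145}{145} = \frac{1}{90784 + 4 \sqrt{7}} - \frac{1}{145} \cdot \frac{291}{2} = \frac{1}{90784 + 4 \sqrt{7}} - \frac{291}{290} = - \frac{291}{290} + \frac{1}{90784 + 4 \sqrt{7}}$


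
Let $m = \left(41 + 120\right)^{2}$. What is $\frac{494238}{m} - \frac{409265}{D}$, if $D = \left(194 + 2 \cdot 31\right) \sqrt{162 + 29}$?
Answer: $\frac{494238}{25921} - \frac{409265 \sqrt{191}}{48896} \approx -96.61$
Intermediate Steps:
$m = 25921$ ($m = 161^{2} = 25921$)
$D = 256 \sqrt{191}$ ($D = \left(194 + 62\right) \sqrt{191} = 256 \sqrt{191} \approx 3538.0$)
$\frac{494238}{m} - \frac{409265}{D} = \frac{494238}{25921} - \frac{409265}{256 \sqrt{191}} = 494238 \cdot \frac{1}{25921} - 409265 \frac{\sqrt{191}}{48896} = \frac{494238}{25921} - \frac{409265 \sqrt{191}}{48896}$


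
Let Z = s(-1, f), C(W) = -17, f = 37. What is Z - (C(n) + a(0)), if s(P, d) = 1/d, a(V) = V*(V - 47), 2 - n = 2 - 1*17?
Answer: 630/37 ≈ 17.027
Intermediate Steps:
n = 17 (n = 2 - (2 - 1*17) = 2 - (2 - 17) = 2 - 1*(-15) = 2 + 15 = 17)
a(V) = V*(-47 + V)
Z = 1/37 ≈ 0.027027
Z - (C(n) + a(0)) = 1/37 - (-17 + 0*(-47 + 0)) = 1/37 - (-17 + 0*(-47)) = 1/37 - (-17 + 0) = 1/37 - 1*(-17) = 1/37 + 17 = 630/37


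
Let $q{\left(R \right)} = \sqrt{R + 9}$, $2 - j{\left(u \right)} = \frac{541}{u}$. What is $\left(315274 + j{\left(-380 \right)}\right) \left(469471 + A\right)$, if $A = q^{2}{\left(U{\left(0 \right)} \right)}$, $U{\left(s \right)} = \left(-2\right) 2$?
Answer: $\frac{14061442457349}{95} \approx 1.4802 \cdot 10^{11}$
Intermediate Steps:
$j{\left(u \right)} = 2 - \frac{541}{u}$
$U{\left(s \right)} = -4$
$q{\left(R \right)} = \sqrt{9 + R}$
$A = 5$ ($A = \left(\sqrt{9 - 4}\right)^{2} = \left(\sqrt{5}\right)^{2} = 5$)
$\left(315274 + j{\left(-380 \right)}\right) \left(469471 + A\right) = \left(315274 + \left(2 - \frac{541}{-380}\right)\right) \left(469471 + 5\right) = \left(315274 + \left(2 - - \frac{541}{380}\right)\right) 469476 = \left(315274 + \left(2 + \frac{541}{380}\right)\right) 469476 = \left(315274 + \frac{1301}{380}\right) 469476 = \frac{119805421}{380} \cdot 469476 = \frac{14061442457349}{95}$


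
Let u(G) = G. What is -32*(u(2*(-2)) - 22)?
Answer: 832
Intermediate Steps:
-32*(u(2*(-2)) - 22) = -32*(2*(-2) - 22) = -32*(-4 - 22) = -32*(-26) = 832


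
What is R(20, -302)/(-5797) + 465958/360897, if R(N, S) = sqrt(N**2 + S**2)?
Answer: 465958/360897 - 2*sqrt(22901)/5797 ≈ 1.2389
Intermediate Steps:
R(20, -302)/(-5797) + 465958/360897 = sqrt(20**2 + (-302)**2)/(-5797) + 465958/360897 = sqrt(400 + 91204)*(-1/5797) + 465958*(1/360897) = sqrt(91604)*(-1/5797) + 465958/360897 = (2*sqrt(22901))*(-1/5797) + 465958/360897 = -2*sqrt(22901)/5797 + 465958/360897 = 465958/360897 - 2*sqrt(22901)/5797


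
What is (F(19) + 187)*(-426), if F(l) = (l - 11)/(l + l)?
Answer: -1515282/19 ≈ -79752.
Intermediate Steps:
F(l) = (-11 + l)/(2*l) (F(l) = (-11 + l)/((2*l)) = (-11 + l)*(1/(2*l)) = (-11 + l)/(2*l))
(F(19) + 187)*(-426) = ((1/2)*(-11 + 19)/19 + 187)*(-426) = ((1/2)*(1/19)*8 + 187)*(-426) = (4/19 + 187)*(-426) = (3557/19)*(-426) = -1515282/19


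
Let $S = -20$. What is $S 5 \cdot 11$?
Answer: $-1100$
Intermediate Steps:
$S 5 \cdot 11 = \left(-20\right) 5 \cdot 11 = \left(-100\right) 11 = -1100$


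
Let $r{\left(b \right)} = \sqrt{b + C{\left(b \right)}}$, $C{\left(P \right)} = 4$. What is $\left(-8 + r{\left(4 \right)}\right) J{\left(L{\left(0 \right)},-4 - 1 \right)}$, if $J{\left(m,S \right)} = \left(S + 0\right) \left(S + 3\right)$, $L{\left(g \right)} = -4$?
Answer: $-80 + 20 \sqrt{2} \approx -51.716$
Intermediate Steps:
$J{\left(m,S \right)} = S \left(3 + S\right)$
$r{\left(b \right)} = \sqrt{4 + b}$ ($r{\left(b \right)} = \sqrt{b + 4} = \sqrt{4 + b}$)
$\left(-8 + r{\left(4 \right)}\right) J{\left(L{\left(0 \right)},-4 - 1 \right)} = \left(-8 + \sqrt{4 + 4}\right) \left(-4 - 1\right) \left(3 - 5\right) = \left(-8 + \sqrt{8}\right) \left(-4 - 1\right) \left(3 - 5\right) = \left(-8 + 2 \sqrt{2}\right) \left(- 5 \left(3 - 5\right)\right) = \left(-8 + 2 \sqrt{2}\right) \left(\left(-5\right) \left(-2\right)\right) = \left(-8 + 2 \sqrt{2}\right) 10 = -80 + 20 \sqrt{2}$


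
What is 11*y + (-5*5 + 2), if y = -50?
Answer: -573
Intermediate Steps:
11*y + (-5*5 + 2) = 11*(-50) + (-5*5 + 2) = -550 + (-25 + 2) = -550 - 23 = -573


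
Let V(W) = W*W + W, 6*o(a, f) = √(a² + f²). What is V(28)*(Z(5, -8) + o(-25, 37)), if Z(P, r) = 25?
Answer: 20300 + 406*√1994/3 ≈ 26343.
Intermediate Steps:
o(a, f) = √(a² + f²)/6
V(W) = W + W² (V(W) = W² + W = W + W²)
V(28)*(Z(5, -8) + o(-25, 37)) = (28*(1 + 28))*(25 + √((-25)² + 37²)/6) = (28*29)*(25 + √(625 + 1369)/6) = 812*(25 + √1994/6) = 20300 + 406*√1994/3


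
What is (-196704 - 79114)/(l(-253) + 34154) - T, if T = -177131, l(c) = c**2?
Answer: 17387434535/98163 ≈ 1.7713e+5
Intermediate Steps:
(-196704 - 79114)/(l(-253) + 34154) - T = (-196704 - 79114)/((-253)**2 + 34154) - 1*(-177131) = -275818/(64009 + 34154) + 177131 = -275818/98163 + 177131 = 17387434535/98163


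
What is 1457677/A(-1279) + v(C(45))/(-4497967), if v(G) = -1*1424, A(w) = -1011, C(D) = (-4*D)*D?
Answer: -6556581602995/4547444637 ≈ -1441.8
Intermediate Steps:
C(D) = -4*D²
v(G) = -1424
1457677/A(-1279) + v(C(45))/(-4497967) = 1457677/(-1011) - 1424/(-4497967) = 1457677*(-1/1011) - 1424*(-1/4497967) = -1457677/1011 + 1424/4497967 = -6556581602995/4547444637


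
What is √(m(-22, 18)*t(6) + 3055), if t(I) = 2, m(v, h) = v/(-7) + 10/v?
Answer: √18144973/77 ≈ 55.321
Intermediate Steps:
m(v, h) = 10/v - v/7 (m(v, h) = v*(-⅐) + 10/v = -v/7 + 10/v = 10/v - v/7)
√(m(-22, 18)*t(6) + 3055) = √((10/(-22) - ⅐*(-22))*2 + 3055) = √((10*(-1/22) + 22/7)*2 + 3055) = √((-5/11 + 22/7)*2 + 3055) = √((207/77)*2 + 3055) = √(414/77 + 3055) = √(235649/77) = √18144973/77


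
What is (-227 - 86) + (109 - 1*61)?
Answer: -265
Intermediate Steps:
(-227 - 86) + (109 - 1*61) = -313 + (109 - 61) = -313 + 48 = -265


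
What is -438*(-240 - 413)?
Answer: 286014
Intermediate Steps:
-438*(-240 - 413) = -438*(-653) = 286014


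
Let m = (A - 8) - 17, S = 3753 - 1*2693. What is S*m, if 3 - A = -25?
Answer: 3180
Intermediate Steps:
A = 28 (A = 3 - 1*(-25) = 3 + 25 = 28)
S = 1060 (S = 3753 - 2693 = 1060)
m = 3 (m = (28 - 8) - 17 = 20 - 17 = 3)
S*m = 1060*3 = 3180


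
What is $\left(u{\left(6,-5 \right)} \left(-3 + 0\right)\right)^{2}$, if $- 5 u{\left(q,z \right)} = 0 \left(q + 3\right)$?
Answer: $0$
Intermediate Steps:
$u{\left(q,z \right)} = 0$ ($u{\left(q,z \right)} = - \frac{0 \left(q + 3\right)}{5} = - \frac{0 \left(3 + q\right)}{5} = \left(- \frac{1}{5}\right) 0 = 0$)
$\left(u{\left(6,-5 \right)} \left(-3 + 0\right)\right)^{2} = \left(0 \left(-3 + 0\right)\right)^{2} = \left(0 \left(-3\right)\right)^{2} = 0^{2} = 0$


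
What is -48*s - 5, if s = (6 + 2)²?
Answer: -3077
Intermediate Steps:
s = 64 (s = 8² = 64)
-48*s - 5 = -48*64 - 5 = -3072 - 5 = -3077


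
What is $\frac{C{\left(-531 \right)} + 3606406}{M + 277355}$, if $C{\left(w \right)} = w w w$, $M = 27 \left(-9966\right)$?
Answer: $- \frac{146114885}{8273} \approx -17662.0$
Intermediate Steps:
$M = -269082$
$C{\left(w \right)} = w^{3}$ ($C{\left(w \right)} = w^{2} w = w^{3}$)
$\frac{C{\left(-531 \right)} + 3606406}{M + 277355} = \frac{\left(-531\right)^{3} + 3606406}{-269082 + 277355} = \frac{-149721291 + 3606406}{8273} = \left(-146114885\right) \frac{1}{8273} = - \frac{146114885}{8273}$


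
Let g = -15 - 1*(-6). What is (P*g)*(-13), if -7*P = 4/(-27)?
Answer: 52/21 ≈ 2.4762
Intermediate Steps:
g = -9 (g = -15 + 6 = -9)
P = 4/189 (P = -4/(7*(-27)) = -4*(-1)/(7*27) = -⅐*(-4/27) = 4/189 ≈ 0.021164)
(P*g)*(-13) = ((4/189)*(-9))*(-13) = -4/21*(-13) = 52/21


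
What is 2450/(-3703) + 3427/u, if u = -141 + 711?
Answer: 1613383/301530 ≈ 5.3507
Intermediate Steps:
u = 570
2450/(-3703) + 3427/u = 2450/(-3703) + 3427/570 = 2450*(-1/3703) + 3427*(1/570) = -350/529 + 3427/570 = 1613383/301530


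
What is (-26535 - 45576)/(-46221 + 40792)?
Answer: 72111/5429 ≈ 13.283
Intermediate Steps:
(-26535 - 45576)/(-46221 + 40792) = -72111/(-5429) = -72111*(-1/5429) = 72111/5429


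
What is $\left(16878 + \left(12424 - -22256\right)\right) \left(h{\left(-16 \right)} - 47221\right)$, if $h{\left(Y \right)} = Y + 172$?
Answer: $-2426577270$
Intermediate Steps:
$h{\left(Y \right)} = 172 + Y$
$\left(16878 + \left(12424 - -22256\right)\right) \left(h{\left(-16 \right)} - 47221\right) = \left(16878 + \left(12424 - -22256\right)\right) \left(\left(172 - 16\right) - 47221\right) = \left(16878 + \left(12424 + 22256\right)\right) \left(156 - 47221\right) = \left(16878 + 34680\right) \left(-47065\right) = 51558 \left(-47065\right) = -2426577270$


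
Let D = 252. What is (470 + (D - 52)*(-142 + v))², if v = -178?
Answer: 4036060900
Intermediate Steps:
(470 + (D - 52)*(-142 + v))² = (470 + (252 - 52)*(-142 - 178))² = (470 + 200*(-320))² = (470 - 64000)² = (-63530)² = 4036060900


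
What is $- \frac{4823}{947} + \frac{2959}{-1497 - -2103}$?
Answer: $- \frac{120565}{573882} \approx -0.21009$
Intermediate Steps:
$- \frac{4823}{947} + \frac{2959}{-1497 - -2103} = \left(-4823\right) \frac{1}{947} + \frac{2959}{-1497 + 2103} = - \frac{4823}{947} + \frac{2959}{606} = - \frac{120565}{573882}$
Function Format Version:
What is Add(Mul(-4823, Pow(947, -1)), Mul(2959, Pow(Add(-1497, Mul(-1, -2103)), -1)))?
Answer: Rational(-120565, 573882) ≈ -0.21009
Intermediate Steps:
Add(Mul(-4823, Pow(947, -1)), Mul(2959, Pow(Add(-1497, Mul(-1, -2103)), -1))) = Add(Mul(-4823, Rational(1, 947)), Mul(2959, Pow(Add(-1497, 2103), -1))) = Add(Rational(-4823, 947), Mul(2959, Pow(606, -1))) = Add(Rational(-4823, 947), Mul(2959, Rational(1, 606))) = Add(Rational(-4823, 947), Rational(2959, 606)) = Rational(-120565, 573882)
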